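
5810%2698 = 414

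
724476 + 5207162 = 5931638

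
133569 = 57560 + 76009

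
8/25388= 2/6347 = 0.00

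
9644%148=24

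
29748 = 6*4958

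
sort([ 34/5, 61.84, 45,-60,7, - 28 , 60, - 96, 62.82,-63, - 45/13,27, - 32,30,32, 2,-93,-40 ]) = [-96, - 93,  -  63, - 60, - 40, - 32, - 28,-45/13,2,34/5, 7,  27, 30,32,45,60,61.84,62.82]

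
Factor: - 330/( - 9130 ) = 3/83 = 3^1*83^( - 1) 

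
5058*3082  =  15588756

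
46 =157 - 111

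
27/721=27/721 = 0.04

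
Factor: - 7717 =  - 7717^1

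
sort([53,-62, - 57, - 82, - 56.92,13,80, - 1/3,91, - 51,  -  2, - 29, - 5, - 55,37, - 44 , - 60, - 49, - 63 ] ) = [ - 82, - 63, - 62, - 60,- 57, - 56.92, - 55, - 51, - 49, - 44, -29, - 5 , - 2, - 1/3,13,37,53,80,91]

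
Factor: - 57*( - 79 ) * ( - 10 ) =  - 2^1*3^1*5^1 * 19^1*79^1 = - 45030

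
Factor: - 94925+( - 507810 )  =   - 602735= - 5^1*7^1*17^1 *1013^1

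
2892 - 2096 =796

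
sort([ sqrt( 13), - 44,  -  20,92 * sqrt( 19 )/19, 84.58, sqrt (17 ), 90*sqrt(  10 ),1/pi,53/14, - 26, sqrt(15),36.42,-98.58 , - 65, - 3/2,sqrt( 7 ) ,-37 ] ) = [ -98.58, - 65, - 44,-37, - 26, - 20, - 3/2,1/pi,  sqrt( 7), sqrt (13),  53/14, sqrt(15),sqrt (17) , 92*sqrt( 19) /19,  36.42, 84.58, 90*sqrt( 10) ] 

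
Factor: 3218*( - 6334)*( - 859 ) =17508835508 = 2^2*859^1*1609^1*3167^1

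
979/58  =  16 + 51/58 = 16.88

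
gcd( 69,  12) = 3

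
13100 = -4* ( - 3275)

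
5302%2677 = 2625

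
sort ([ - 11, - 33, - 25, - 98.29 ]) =[ - 98.29,  -  33, - 25, - 11]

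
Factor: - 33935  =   - 5^1*11^1*617^1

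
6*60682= 364092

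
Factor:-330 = -2^1*3^1 * 5^1 * 11^1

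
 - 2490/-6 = 415 + 0/1= 415.00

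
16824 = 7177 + 9647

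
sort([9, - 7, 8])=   [-7, 8,9]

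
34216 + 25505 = 59721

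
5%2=1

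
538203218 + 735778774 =1273981992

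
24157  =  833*29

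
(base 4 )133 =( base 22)19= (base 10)31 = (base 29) 12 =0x1F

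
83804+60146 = 143950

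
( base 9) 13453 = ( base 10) 9120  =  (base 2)10001110100000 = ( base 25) eek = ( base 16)23A0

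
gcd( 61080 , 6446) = 2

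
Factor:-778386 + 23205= - 3^2*7^1*11987^1= - 755181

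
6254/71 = 88 + 6/71  =  88.08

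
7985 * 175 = 1397375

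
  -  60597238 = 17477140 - 78074378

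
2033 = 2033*1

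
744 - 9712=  - 8968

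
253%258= 253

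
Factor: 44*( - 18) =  - 792 = - 2^3*3^2*11^1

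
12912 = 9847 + 3065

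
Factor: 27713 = 7^1 * 37^1*107^1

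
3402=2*1701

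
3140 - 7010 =  -  3870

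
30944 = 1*30944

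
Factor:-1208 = - 2^3*151^1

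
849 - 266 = 583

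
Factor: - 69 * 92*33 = -2^2*  3^2 * 11^1 * 23^2= - 209484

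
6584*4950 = 32590800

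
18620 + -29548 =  - 10928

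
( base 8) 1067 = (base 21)160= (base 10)567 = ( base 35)G7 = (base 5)4232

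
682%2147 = 682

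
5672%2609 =454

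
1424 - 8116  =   - 6692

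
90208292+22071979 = 112280271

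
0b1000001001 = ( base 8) 1011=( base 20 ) 161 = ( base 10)521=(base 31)GP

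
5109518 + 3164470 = 8273988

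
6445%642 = 25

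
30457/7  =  4351 = 4351.00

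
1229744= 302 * 4072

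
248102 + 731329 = 979431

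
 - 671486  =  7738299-8409785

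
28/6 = 14/3 = 4.67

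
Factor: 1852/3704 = 1/2 = 2^( - 1) 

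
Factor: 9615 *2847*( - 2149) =-3^2*5^1*7^1*13^1*73^1*307^1*641^1 = - 58826521845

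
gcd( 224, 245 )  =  7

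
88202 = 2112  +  86090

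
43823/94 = 43823/94 = 466.20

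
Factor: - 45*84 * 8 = -2^5*3^3 * 5^1*7^1 = - 30240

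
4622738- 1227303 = 3395435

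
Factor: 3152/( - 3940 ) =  - 4/5 = - 2^2*5^( - 1)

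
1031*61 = 62891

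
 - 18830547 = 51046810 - 69877357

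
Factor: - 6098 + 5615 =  - 483 = - 3^1*7^1*23^1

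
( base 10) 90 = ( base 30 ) 30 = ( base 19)4E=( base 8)132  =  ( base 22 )42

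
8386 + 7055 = 15441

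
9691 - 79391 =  - 69700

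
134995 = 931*145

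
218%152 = 66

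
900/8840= 45/442 = 0.10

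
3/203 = 3/203 = 0.01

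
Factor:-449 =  - 449^1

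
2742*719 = 1971498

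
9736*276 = 2687136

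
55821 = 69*809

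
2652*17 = 45084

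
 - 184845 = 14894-199739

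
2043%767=509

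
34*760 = 25840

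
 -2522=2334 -4856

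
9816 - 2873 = 6943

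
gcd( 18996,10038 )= 6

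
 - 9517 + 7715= - 1802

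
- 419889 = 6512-426401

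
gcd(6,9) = 3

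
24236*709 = 17183324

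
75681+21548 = 97229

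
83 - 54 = 29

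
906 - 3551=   -  2645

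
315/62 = 5 + 5/62 = 5.08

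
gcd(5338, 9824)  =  2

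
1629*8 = 13032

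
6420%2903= 614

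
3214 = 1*3214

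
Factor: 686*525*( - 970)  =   - 349345500 = - 2^2*3^1*5^3*7^4*97^1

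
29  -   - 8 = 37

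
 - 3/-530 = 3/530 = 0.01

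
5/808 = 5/808 = 0.01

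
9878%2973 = 959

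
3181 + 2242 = 5423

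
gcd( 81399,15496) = 1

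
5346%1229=430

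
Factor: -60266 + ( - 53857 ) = -114123 = - 3^1*109^1*349^1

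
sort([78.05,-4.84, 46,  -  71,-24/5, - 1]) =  [ -71 , - 4.84 , - 24/5, - 1, 46,  78.05] 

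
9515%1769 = 670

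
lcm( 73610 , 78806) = 6698510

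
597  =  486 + 111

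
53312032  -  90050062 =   -  36738030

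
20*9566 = 191320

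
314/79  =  3 + 77/79 = 3.97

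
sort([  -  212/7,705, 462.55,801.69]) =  [ - 212/7,462.55, 705,  801.69]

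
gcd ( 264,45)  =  3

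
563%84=59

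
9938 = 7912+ 2026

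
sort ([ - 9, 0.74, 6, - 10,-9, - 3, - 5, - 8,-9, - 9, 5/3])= [ - 10,- 9, - 9, - 9, - 9, - 8, - 5, - 3,  0.74, 5/3, 6]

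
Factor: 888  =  2^3*3^1*37^1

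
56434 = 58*973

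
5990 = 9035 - 3045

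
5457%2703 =51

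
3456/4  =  864 = 864.00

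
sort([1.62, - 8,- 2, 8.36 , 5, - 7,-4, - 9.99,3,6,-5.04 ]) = [ - 9.99, - 8, - 7, - 5.04, - 4, - 2,1.62,3,5,6, 8.36 ] 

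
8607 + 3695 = 12302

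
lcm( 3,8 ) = 24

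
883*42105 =37178715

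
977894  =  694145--283749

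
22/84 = 11/42= 0.26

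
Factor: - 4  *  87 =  - 2^2*3^1 * 29^1 = - 348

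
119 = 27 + 92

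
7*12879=90153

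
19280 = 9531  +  9749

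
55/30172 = 55/30172 = 0.00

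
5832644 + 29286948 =35119592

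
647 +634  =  1281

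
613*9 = 5517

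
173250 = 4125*42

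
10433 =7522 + 2911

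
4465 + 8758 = 13223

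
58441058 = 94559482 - 36118424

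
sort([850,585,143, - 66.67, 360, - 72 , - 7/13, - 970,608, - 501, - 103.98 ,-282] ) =[  -  970,  -  501,- 282  ,-103.98,  -  72, - 66.67, - 7/13, 143, 360, 585, 608, 850]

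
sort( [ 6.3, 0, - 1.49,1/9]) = [-1.49,0, 1/9,6.3 ]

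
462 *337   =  155694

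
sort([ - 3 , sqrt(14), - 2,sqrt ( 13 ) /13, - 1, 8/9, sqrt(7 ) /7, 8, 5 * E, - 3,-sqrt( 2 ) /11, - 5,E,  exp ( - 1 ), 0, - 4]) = [ - 5, - 4, - 3, - 3,-2,  -  1, - sqrt( 2 )/11, 0,sqrt (13)/13,exp( - 1), sqrt(7)/7, 8/9,E, sqrt (14 ), 8,5*E]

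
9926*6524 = 64757224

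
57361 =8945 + 48416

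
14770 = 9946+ 4824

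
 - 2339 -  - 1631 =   -  708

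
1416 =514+902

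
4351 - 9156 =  - 4805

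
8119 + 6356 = 14475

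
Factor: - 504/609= -24/29 = - 2^3*3^1*29^( - 1)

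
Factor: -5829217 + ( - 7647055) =-2^4*842267^1 =-  13476272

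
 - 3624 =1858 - 5482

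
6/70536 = 1/11756= 0.00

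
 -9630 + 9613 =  - 17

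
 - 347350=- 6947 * 50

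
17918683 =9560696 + 8357987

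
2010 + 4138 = 6148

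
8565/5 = 1713 = 1713.00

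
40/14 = 2+6/7 =2.86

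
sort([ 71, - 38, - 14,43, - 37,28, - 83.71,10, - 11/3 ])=[ - 83.71,-38, - 37, - 14,-11/3,10,28,43,71] 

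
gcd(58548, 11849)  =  697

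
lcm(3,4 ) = 12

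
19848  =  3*6616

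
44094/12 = 3674 + 1/2=3674.50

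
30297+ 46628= 76925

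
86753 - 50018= 36735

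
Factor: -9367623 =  - 3^3 * 37^1*9377^1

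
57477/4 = 14369 + 1/4 = 14369.25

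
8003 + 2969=10972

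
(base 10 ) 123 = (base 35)3I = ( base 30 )43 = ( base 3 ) 11120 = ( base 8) 173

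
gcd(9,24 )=3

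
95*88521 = 8409495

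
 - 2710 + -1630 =-4340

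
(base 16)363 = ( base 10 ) 867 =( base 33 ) Q9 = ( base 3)1012010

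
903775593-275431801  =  628343792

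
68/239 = 68/239  =  0.28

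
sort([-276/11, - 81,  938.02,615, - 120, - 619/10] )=[ - 120, -81,- 619/10,-276/11,615,938.02] 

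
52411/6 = 52411/6  =  8735.17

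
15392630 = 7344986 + 8047644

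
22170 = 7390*3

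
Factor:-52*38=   -  1976 = -2^3*13^1*19^1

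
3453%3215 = 238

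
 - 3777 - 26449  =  - 30226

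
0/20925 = 0 = 0.00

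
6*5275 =31650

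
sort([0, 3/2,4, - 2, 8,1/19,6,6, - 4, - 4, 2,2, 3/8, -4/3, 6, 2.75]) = [ - 4, - 4, - 2,  -  4/3, 0,  1/19, 3/8,3/2,2, 2,2.75, 4,6,6, 6,8 ]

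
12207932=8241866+3966066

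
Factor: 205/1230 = 1/6 = 2^( - 1)*3^( - 1)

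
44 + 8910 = 8954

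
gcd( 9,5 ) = 1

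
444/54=74/9 = 8.22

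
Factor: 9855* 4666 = 45983430 = 2^1*3^3 *5^1*73^1*2333^1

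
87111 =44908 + 42203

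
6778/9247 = 6778/9247 = 0.73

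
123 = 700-577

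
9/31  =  9/31 = 0.29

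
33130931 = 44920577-11789646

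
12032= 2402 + 9630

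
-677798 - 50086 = - 727884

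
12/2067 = 4/689=0.01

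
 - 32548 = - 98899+66351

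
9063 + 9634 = 18697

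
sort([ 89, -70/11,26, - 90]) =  [  -  90,-70/11,26, 89 ] 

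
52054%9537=4369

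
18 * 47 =846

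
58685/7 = 58685/7 = 8383.57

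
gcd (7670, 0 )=7670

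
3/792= 1/264 = 0.00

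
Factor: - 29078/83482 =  - 31^1* 89^ ( - 1) = - 31/89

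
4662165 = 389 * 11985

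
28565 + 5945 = 34510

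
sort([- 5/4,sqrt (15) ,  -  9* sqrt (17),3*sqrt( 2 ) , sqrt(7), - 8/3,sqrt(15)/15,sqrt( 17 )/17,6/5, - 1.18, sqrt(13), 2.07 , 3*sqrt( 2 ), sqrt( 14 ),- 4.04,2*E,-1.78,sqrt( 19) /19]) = [ - 9*sqrt( 17 ), - 4.04, - 8/3, - 1.78,- 5/4, - 1.18,sqrt( 19 )/19,sqrt( 17 )/17, sqrt( 15) /15, 6/5,2.07 , sqrt ( 7 ),sqrt(13) , sqrt(14),sqrt(15 ),3*sqrt( 2),3*sqrt( 2),2 *E ]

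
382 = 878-496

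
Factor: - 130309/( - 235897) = 311/563=311^1*563^( - 1 )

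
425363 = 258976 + 166387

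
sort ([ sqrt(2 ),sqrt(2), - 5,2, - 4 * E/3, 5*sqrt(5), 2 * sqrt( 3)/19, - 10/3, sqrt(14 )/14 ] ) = [ - 5, - 4*E/3, - 10/3, 2  *  sqrt(3)/19,  sqrt(14 ) /14,sqrt(2), sqrt(2 ), 2, 5*sqrt(5)]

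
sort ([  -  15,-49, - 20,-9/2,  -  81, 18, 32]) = [  -  81 ,  -  49, - 20, - 15, -9/2, 18,32]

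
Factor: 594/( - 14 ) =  - 3^3 *7^( - 1 )*11^1= -  297/7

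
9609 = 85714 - 76105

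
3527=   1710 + 1817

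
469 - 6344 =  - 5875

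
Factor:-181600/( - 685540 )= 40/151 = 2^3*5^1 * 151^(-1 )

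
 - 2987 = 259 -3246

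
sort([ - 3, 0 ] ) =[-3,0]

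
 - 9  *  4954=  - 44586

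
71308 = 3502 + 67806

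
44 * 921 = 40524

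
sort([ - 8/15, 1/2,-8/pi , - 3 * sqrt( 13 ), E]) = [ - 3* sqrt( 13 ) ,-8/pi, - 8/15, 1/2, E]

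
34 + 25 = 59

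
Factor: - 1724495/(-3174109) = 5^1*311^1*1109^1*3174109^(-1 ) 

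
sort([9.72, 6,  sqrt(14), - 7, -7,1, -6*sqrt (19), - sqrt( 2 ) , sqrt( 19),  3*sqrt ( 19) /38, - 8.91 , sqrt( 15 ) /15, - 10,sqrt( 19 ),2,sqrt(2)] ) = [ - 6*sqrt(19), - 10, - 8.91, - 7, - 7, - sqrt( 2),sqrt (15)/15, 3*sqrt ( 19)/38, 1,sqrt( 2),2, sqrt(14),sqrt( 19 ), sqrt(19 ), 6,  9.72 ] 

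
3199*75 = 239925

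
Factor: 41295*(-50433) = -2082630735 = - 3^2*5^1*2753^1*16811^1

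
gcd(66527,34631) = 1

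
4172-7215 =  - 3043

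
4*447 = 1788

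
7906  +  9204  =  17110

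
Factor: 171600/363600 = 3^( - 1)*11^1*13^1 * 101^(-1)= 143/303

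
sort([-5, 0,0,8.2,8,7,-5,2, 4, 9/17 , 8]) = [ - 5 , - 5,  0,0,  9/17, 2,4,7, 8,8, 8.2 ] 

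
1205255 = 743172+462083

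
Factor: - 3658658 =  - 2^1*61^1*29989^1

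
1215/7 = 173 + 4/7=173.57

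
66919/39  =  66919/39 = 1715.87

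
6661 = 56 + 6605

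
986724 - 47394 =939330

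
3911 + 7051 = 10962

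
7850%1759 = 814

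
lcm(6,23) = 138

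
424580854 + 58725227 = 483306081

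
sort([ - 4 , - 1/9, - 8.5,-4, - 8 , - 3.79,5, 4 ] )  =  [-8.5,-8, - 4, - 4,-3.79,-1/9,4,5]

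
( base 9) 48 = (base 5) 134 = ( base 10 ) 44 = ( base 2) 101100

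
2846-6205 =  - 3359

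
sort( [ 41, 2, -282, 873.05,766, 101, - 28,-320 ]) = [ - 320, - 282, - 28,  2, 41, 101, 766, 873.05] 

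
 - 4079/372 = -11 + 13/372 = - 10.97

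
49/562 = 49/562= 0.09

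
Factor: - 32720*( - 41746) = 2^5*5^1*409^1*20873^1 = 1365929120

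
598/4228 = 299/2114 = 0.14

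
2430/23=2430/23 = 105.65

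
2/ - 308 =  - 1/154 = -  0.01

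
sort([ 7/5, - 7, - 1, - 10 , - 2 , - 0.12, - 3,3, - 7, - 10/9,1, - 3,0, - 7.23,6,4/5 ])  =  [ - 10,  -  7.23,  -  7 , - 7, - 3, - 3, - 2,  -  10/9, - 1, - 0.12,0,4/5,1,7/5, 3,6] 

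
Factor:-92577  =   - 3^1*30859^1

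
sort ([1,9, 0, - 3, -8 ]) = [ - 8, - 3 , 0 , 1,9 ] 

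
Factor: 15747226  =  2^1*11^1*23^1*31121^1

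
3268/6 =544 +2/3 = 544.67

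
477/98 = 4 + 85/98 =4.87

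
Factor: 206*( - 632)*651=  - 2^4 * 3^1*7^1*31^1*79^1*103^1 = - 84754992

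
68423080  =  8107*8440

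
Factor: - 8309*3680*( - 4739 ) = 144904971680  =  2^5*5^1*7^2*23^1 * 677^1*1187^1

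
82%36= 10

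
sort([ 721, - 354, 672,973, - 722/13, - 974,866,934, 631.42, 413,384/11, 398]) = [ - 974,  -  354, - 722/13, 384/11, 398, 413, 631.42,672, 721, 866, 934, 973]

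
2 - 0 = 2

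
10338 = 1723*6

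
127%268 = 127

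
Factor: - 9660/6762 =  - 10/7 = - 2^1*5^1 * 7^( - 1)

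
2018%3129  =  2018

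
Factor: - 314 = -2^1*157^1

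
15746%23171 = 15746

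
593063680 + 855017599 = 1448081279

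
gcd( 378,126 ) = 126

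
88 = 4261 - 4173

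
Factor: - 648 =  - 2^3*3^4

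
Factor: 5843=5843^1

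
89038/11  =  89038/11 = 8094.36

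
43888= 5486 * 8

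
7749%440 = 269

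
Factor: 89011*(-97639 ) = -8690945029 = -  13^1*41^1*167^1*251^1*389^1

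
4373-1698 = 2675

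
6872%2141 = 449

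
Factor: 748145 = 5^1*149629^1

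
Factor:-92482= -2^1 * 13^1*3557^1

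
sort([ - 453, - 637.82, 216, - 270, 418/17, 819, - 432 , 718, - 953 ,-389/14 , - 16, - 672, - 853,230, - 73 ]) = [ - 953, - 853,  -  672, - 637.82 , - 453, - 432, - 270, - 73, - 389/14 , - 16,418/17, 216,230,718,819]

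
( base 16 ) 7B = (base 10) 123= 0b1111011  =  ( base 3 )11120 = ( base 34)3L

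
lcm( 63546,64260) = 5719140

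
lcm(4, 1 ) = 4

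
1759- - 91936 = 93695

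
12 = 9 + 3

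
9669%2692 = 1593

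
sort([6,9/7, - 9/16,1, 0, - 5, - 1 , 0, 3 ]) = [  -  5, - 1, - 9/16,0,0,  1, 9/7,3 , 6]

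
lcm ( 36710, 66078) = 330390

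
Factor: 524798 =2^1*262399^1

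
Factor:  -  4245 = -3^1 * 5^1*283^1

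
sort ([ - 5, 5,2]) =[ - 5, 2, 5]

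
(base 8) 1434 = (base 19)23h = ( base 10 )796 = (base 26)14G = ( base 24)194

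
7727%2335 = 722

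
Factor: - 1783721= - 397^1*4493^1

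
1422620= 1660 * 857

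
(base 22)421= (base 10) 1981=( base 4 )132331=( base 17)6e9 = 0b11110111101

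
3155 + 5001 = 8156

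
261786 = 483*542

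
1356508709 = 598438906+758069803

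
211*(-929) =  - 196019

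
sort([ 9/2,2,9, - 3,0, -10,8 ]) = [-10, - 3, 0, 2,9/2,8, 9]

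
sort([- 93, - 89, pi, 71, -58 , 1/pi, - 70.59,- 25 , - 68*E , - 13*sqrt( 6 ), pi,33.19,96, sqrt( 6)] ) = [ - 68*E, - 93, - 89,-70.59, - 58, - 13*sqrt( 6 ), -25, 1/pi,sqrt( 6),pi, pi,33.19,71, 96]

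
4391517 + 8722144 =13113661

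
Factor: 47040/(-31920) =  - 2^2*7^1*19^(-1 ) = - 28/19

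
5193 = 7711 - 2518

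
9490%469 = 110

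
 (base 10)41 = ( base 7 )56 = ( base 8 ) 51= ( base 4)221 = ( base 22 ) 1j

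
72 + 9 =81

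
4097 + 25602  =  29699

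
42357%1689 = 132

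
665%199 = 68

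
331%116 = 99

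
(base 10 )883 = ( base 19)289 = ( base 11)733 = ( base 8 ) 1563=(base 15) 3dd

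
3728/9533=3728/9533 = 0.39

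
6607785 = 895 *7383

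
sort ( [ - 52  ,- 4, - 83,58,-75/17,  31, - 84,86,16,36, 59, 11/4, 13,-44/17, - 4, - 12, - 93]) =[ - 93, - 84, - 83,-52, - 12,  -  75/17, - 4,-4,  -  44/17,11/4, 13,16, 31,36,58,59,86 ] 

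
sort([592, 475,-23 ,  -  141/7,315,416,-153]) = [ - 153, - 23, - 141/7, 315,416,  475, 592 ]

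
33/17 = 33/17 =1.94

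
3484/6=580+2/3 = 580.67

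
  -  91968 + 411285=319317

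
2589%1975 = 614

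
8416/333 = 8416/333 = 25.27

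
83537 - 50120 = 33417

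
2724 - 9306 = - 6582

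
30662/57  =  30662/57 = 537.93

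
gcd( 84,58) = 2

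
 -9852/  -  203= 48+108/203 = 48.53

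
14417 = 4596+9821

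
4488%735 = 78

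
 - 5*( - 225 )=1125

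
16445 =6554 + 9891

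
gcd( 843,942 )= 3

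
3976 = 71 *56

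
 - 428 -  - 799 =371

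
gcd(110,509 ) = 1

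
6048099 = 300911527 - 294863428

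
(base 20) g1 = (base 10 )321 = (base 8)501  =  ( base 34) 9F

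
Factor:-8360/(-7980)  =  22/21 = 2^1 * 3^( - 1)* 7^( - 1 )*11^1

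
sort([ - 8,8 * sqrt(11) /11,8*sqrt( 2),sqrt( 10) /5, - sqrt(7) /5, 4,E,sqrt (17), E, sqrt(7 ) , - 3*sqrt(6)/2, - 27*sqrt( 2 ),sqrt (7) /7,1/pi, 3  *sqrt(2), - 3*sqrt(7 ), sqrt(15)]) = [ - 27*sqrt (2 ), - 8 ,-3 * sqrt ( 7), - 3 * sqrt( 6)/2, - sqrt(7)/5,1/pi, sqrt(7)/7, sqrt( 10) /5,8*sqrt( 11 ) /11, sqrt ( 7),  E, E,sqrt(15),4, sqrt( 17), 3 * sqrt(2 ),8*sqrt(2)] 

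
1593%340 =233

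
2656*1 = 2656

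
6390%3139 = 112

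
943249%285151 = 87796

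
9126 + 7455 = 16581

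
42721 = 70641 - 27920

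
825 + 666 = 1491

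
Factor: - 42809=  - 13^1*37^1 * 89^1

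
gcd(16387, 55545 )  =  7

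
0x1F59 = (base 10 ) 8025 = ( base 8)17531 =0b1111101011001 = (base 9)12006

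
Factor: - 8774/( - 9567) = 2^1*3^( - 2)*41^1 *107^1*1063^( - 1 ) 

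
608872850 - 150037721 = 458835129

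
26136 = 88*297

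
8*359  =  2872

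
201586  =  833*242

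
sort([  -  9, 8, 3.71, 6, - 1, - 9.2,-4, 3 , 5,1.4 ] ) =[ - 9.2, - 9 ,-4,-1, 1.4, 3,3.71, 5,6, 8] 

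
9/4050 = 1/450 = 0.00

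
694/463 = 694/463=1.50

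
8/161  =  8/161 = 0.05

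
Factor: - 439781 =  - 439781^1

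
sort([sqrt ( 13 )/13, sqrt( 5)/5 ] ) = [sqrt(13 ) /13,sqrt(5 ) /5 ]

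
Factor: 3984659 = 7^1 *569237^1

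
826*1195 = 987070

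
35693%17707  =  279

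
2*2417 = 4834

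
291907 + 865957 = 1157864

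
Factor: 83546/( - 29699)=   -  2^1*17^( - 1)*37^1*1129^1*1747^ ( - 1 )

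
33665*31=1043615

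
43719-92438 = - 48719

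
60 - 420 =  - 360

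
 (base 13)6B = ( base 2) 1011001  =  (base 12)75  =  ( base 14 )65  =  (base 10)89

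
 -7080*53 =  - 375240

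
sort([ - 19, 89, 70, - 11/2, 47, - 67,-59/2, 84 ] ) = [ - 67,  -  59/2, - 19, - 11/2,47, 70,84, 89 ]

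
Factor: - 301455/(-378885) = 693/871=3^2*7^1 * 11^1*13^( - 1)*67^( - 1 )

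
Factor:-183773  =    -  29^1*6337^1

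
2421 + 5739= 8160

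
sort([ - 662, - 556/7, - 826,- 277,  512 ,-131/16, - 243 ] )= [ - 826,  -  662, - 277, - 243,-556/7,-131/16,512 ]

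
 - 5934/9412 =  - 2967/4706  =  - 0.63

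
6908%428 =60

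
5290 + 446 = 5736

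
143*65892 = 9422556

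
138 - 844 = -706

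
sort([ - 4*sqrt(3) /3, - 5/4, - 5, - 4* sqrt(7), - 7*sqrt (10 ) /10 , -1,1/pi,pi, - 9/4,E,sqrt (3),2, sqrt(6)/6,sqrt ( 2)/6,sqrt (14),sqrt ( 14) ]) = [ - 4*sqrt( 7),-5, - 4*sqrt( 3) /3, - 9/4, - 7*sqrt( 10) /10,-5/4,-1, sqrt(2 )/6, 1/pi,sqrt (6 )/6  ,  sqrt( 3 ),2,E,pi,sqrt(14), sqrt( 14) ] 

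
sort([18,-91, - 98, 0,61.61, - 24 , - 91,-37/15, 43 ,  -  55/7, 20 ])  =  [ - 98, - 91,  -  91,-24, - 55/7 ,-37/15, 0,18 , 20,43,61.61 ] 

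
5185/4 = 1296+1/4 = 1296.25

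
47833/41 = 47833/41   =  1166.66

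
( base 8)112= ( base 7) 134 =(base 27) 2K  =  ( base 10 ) 74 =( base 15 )4e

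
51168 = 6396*8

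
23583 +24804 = 48387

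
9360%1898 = 1768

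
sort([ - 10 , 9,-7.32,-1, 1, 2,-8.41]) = [-10, - 8.41, - 7.32,-1,1,2,9 ] 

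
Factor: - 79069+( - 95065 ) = -2^1 * 83^1 * 1049^1 = - 174134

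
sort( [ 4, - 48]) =[ - 48 , 4 ] 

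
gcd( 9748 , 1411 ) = 1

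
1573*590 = 928070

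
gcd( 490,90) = 10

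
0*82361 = 0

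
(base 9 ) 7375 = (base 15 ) 190e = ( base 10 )5414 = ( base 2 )1010100100110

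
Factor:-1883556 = - 2^2*3^2*52321^1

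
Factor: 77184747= 3^2*29^1*295727^1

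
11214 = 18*623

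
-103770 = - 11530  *9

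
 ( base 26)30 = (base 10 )78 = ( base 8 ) 116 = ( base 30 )2I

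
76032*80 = 6082560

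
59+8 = 67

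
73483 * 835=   61358305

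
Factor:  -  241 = -241^1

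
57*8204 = 467628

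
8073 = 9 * 897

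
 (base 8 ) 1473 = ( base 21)1I8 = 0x33B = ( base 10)827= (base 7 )2261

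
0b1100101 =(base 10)101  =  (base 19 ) 56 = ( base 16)65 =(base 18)5b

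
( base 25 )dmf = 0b10000111110010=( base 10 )8690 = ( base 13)3c56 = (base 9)12825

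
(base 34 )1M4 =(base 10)1908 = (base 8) 3564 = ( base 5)30113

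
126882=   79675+47207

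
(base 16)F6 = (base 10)246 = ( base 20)C6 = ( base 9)303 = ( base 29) 8e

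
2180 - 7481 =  - 5301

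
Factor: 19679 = 11^1*1789^1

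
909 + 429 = 1338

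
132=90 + 42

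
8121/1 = 8121 = 8121.00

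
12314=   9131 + 3183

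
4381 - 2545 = 1836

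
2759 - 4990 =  - 2231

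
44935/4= 44935/4  =  11233.75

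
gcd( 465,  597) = 3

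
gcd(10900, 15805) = 545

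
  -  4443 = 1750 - 6193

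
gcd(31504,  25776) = 2864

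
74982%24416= 1734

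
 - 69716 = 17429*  ( - 4) 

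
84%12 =0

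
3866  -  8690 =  - 4824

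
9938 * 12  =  119256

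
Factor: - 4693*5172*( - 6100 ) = 148060395600= 2^4*3^1*5^2*13^1*19^2*61^1*431^1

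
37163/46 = 37163/46  =  807.89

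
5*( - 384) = -1920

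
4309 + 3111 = 7420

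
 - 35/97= - 35/97 = - 0.36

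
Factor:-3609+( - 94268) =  - 13^1*7529^1  =  - 97877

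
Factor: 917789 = 917789^1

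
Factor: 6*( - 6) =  - 2^2*3^2=- 36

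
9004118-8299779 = 704339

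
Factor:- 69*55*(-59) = 3^1*5^1*11^1*23^1*59^1 = 223905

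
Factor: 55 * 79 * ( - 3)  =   - 13035 = - 3^1*5^1 * 11^1*79^1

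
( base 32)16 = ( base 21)1h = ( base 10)38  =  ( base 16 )26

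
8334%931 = 886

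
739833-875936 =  - 136103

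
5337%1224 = 441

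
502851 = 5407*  93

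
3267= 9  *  363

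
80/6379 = 80/6379 = 0.01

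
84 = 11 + 73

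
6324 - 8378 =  - 2054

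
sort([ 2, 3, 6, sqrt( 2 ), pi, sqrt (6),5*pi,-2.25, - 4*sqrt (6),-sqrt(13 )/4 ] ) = [ - 4*sqrt( 6 ),-2.25, - sqrt(13 )/4, sqrt(2 ),2, sqrt( 6 ),  3,pi, 6,5*pi] 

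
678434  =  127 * 5342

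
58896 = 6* 9816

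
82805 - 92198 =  - 9393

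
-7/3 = -7/3 =- 2.33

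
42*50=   2100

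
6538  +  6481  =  13019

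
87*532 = 46284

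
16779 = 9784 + 6995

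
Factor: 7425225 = 3^2 * 5^2 * 61^1*541^1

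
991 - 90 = 901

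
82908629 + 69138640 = 152047269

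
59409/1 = 59409 =59409.00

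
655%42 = 25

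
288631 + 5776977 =6065608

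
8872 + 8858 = 17730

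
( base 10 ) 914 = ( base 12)642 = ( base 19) 2a2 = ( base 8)1622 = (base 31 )tf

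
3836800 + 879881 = 4716681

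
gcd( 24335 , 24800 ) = 155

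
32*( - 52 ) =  - 1664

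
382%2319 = 382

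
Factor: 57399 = 3^1*19^2*53^1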